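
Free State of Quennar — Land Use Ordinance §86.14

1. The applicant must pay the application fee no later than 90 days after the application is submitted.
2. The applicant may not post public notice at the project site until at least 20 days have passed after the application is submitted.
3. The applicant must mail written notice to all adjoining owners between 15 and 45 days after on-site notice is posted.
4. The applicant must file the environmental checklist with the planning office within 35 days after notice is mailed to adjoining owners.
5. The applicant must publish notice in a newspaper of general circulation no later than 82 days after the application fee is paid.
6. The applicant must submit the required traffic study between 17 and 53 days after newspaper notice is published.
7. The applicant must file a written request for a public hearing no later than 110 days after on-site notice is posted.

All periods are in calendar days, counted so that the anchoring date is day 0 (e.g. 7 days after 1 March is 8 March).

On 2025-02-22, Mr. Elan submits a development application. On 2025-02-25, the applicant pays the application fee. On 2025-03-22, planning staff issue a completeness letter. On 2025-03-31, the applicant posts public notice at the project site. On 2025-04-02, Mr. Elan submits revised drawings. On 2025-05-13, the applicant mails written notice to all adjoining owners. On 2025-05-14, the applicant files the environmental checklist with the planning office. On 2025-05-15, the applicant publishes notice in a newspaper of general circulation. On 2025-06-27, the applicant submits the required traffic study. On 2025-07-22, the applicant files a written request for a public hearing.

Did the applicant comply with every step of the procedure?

Step 1: 90 days after 2025-02-22 (when the application is submitted) is 2025-05-23; done 2025-02-25 — timely.
Step 2: the earliest permitted date is 20 days after 2025-02-22 (when the application is submitted), i.e. 2025-03-14; done 2025-03-31, after the minimum wait.
Step 3: the window is 15–45 days after 2025-03-31 (when on-site notice is posted), so 2025-04-15 through 2025-05-15; done 2025-05-13 — within the window.
Step 4: 35 days after 2025-05-13 (when notice is mailed to adjoining owners) is 2025-06-17; completed 2025-05-14, before the deadline.
Step 5: 82 days after 2025-02-25 (when the application fee is paid) is 2025-05-18; 2025-05-15 is within that limit.
Step 6: the window is 17–53 days after 2025-05-15 (when newspaper notice is published), so 2025-06-01 through 2025-07-07; 2025-06-27 falls inside that range.
Step 7: 110 days after 2025-03-31 (when on-site notice is posted) is 2025-07-19; not done until 2025-07-22, 3 days after the deadline.

No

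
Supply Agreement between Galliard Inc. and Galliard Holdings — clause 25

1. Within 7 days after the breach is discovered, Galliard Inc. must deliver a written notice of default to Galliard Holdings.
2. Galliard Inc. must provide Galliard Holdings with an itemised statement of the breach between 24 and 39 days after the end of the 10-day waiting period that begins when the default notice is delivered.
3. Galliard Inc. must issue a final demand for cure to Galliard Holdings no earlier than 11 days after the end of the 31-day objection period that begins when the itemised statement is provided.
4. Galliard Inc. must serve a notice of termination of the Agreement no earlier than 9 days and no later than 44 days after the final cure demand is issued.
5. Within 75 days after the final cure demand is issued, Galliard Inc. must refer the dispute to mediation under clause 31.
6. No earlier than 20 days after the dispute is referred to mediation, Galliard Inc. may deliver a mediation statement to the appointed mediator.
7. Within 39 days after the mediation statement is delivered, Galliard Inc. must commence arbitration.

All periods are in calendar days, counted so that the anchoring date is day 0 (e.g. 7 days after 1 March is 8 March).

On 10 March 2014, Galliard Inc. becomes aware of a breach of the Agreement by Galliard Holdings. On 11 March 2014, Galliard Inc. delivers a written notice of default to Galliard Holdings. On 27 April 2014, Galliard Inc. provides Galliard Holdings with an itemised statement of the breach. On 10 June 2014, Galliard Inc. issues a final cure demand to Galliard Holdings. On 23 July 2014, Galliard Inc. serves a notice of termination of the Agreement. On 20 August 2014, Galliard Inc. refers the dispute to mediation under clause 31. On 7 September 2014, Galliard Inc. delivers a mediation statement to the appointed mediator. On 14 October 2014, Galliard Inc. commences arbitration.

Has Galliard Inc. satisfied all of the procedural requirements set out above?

No

(1) due by 10 March 2014 + 7 days = 17 March 2014; completed 11 March 2014, before the deadline.
(2) the permitted window runs from 21 March 2014 + 24 = 14 April 2014 to 21 March 2014 + 39 = 29 April 2014; done 27 April 2014, which is between those dates.
(3) permitted from 28 May 2014 + 11 days = 8 June 2014 onward; done 10 June 2014 — permitted.
(4) the permitted window runs from 10 June 2014 + 9 = 19 June 2014 to 10 June 2014 + 44 = 24 July 2014; done 23 July 2014 — within the window.
(5) due by 10 June 2014 + 75 days = 24 August 2014; 20 August 2014 is within that limit.
(6) permitted from 20 August 2014 + 20 days = 9 September 2014 onward; acted on 7 September 2014, 2 days prematurely.
The analysis stops there.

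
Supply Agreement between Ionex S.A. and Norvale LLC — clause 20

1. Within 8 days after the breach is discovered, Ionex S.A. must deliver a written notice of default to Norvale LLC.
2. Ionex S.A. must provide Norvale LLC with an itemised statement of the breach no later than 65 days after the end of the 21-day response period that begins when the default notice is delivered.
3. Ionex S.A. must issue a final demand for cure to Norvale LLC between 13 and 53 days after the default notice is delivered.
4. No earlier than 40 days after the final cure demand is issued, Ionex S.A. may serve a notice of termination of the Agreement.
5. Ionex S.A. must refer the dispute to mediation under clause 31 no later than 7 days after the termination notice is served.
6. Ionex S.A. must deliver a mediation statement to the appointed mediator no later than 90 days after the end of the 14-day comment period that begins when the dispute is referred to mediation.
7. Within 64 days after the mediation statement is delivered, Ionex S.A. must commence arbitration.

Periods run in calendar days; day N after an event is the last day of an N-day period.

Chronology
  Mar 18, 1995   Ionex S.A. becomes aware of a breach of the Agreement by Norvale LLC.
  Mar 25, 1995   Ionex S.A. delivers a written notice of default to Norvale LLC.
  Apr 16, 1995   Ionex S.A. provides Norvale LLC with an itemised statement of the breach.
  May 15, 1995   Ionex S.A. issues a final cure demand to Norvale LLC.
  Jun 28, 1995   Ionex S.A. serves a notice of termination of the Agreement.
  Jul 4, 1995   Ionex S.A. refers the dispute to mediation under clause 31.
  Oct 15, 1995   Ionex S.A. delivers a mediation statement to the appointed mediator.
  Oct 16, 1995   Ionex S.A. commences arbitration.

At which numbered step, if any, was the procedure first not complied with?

(1) due by Mar 18, 1995 + 8 days = Mar 26, 1995; completed Mar 25, 1995, before the deadline.
(2) due by Apr 15, 1995 + 65 days = Jun 19, 1995; completed Apr 16, 1995, before the deadline.
(3) the permitted window runs from Mar 25, 1995 + 13 = Apr 7, 1995 to Mar 25, 1995 + 53 = May 17, 1995; done May 15, 1995 — within the window.
(4) permitted from May 15, 1995 + 40 days = Jun 24, 1995 onward; Jun 28, 1995 is on or after that date.
(5) due by Jun 28, 1995 + 7 days = Jul 5, 1995; Jul 4, 1995 is within that limit.
(6) due by Jul 18, 1995 + 90 days = Oct 16, 1995; completed Oct 15, 1995, before the deadline.
(7) due by Oct 15, 1995 + 64 days = Dec 18, 1995; done Oct 16, 1995 — timely.

None — every step was satisfied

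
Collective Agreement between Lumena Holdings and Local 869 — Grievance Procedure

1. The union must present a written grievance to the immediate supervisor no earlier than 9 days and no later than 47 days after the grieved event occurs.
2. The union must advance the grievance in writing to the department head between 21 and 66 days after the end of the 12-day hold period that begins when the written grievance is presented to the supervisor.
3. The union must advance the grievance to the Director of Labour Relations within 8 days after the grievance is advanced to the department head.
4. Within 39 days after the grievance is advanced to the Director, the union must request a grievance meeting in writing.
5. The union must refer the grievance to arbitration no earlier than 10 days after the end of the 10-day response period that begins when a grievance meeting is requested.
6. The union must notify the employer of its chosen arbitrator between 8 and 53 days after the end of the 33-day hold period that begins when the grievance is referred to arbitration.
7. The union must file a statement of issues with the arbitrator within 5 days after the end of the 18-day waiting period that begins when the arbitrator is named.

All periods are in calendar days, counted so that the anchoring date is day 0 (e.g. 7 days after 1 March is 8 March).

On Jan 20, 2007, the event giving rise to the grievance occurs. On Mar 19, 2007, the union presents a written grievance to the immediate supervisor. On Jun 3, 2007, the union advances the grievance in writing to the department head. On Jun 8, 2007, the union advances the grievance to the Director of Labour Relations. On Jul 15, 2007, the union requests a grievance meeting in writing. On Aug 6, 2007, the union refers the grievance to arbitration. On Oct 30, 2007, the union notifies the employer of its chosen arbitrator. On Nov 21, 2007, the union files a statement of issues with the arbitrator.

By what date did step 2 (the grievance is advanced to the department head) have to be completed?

The written grievance is presented to the supervisor on Mar 19, 2007; the 12-day hold period therefore ends Mar 31, 2007, and step 2 runs from that date. The window is 21–66 days after Mar 31, 2007; it closes on Jun 5, 2007.

Jun 5, 2007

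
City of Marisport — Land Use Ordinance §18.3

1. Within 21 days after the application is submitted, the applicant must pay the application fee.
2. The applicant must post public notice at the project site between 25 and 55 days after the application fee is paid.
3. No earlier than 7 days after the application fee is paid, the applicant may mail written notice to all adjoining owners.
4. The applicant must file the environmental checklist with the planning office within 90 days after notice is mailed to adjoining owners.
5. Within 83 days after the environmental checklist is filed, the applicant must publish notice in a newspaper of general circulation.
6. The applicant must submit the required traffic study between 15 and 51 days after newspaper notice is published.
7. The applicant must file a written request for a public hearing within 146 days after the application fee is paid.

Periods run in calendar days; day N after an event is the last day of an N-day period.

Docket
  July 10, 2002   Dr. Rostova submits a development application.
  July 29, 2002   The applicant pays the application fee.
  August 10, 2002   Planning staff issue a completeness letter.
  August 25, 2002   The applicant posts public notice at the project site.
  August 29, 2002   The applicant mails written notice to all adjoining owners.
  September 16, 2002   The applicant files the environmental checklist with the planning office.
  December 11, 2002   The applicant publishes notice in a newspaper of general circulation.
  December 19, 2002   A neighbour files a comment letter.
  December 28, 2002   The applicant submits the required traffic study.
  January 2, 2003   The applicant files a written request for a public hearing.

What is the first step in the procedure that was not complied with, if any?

(1) due by July 10, 2002 + 21 days = July 31, 2002; completed July 29, 2002, before the deadline.
(2) the permitted window runs from July 29, 2002 + 25 = August 23, 2002 to July 29, 2002 + 55 = September 22, 2002; done August 25, 2002 — within the window.
(3) permitted from July 29, 2002 + 7 days = August 5, 2002 onward; August 29, 2002 is on or after that date.
(4) due by August 29, 2002 + 90 days = November 27, 2002; done September 16, 2002 — timely.
(5) due by September 16, 2002 + 83 days = December 8, 2002; December 11, 2002 misses that deadline by 3 days.

Step 5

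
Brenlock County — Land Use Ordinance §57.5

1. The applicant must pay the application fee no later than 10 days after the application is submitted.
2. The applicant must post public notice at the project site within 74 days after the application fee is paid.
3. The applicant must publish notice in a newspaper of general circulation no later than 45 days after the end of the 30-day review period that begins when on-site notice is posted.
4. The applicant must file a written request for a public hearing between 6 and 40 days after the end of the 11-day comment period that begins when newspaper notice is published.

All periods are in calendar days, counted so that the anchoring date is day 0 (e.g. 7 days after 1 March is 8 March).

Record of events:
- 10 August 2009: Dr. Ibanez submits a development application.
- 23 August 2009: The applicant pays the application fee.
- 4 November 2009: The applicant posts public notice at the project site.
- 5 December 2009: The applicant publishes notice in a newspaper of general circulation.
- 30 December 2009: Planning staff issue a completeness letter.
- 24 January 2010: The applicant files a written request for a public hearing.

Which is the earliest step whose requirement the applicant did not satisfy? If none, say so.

Step 1

(1) due by 10 August 2009 + 10 days = 20 August 2009; done 23 August 2009 — 3 days late.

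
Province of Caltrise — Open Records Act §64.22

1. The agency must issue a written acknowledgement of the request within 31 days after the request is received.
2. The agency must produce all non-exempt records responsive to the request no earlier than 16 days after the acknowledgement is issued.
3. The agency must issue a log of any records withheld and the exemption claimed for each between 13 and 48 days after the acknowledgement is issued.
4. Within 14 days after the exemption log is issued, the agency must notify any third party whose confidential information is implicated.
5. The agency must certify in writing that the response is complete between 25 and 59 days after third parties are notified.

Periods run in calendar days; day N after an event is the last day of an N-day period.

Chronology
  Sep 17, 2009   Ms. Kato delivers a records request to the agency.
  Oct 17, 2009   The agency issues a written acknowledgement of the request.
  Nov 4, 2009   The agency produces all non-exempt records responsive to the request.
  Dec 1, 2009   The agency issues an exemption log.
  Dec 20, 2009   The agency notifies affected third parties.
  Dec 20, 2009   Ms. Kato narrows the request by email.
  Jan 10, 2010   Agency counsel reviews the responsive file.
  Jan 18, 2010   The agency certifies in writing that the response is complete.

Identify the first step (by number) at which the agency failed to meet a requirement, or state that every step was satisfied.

Step 4

Step 1: 31 days after Sep 17, 2009 (when the request is received) is Oct 18, 2009; done Oct 17, 2009 — timely.
Step 2: the earliest permitted date is 16 days after Oct 17, 2009 (when the acknowledgement is issued), i.e. Nov 2, 2009; done Nov 4, 2009, after the minimum wait.
Step 3: the window is 13–48 days after Oct 17, 2009 (when the acknowledgement is issued), so Oct 30, 2009 through Dec 4, 2009; done Dec 1, 2009 — within the window.
Step 4: 14 days after Dec 1, 2009 (when the exemption log is issued) is Dec 15, 2009; done Dec 20, 2009 — 5 days late.
The procedure was therefore not followed at step 4.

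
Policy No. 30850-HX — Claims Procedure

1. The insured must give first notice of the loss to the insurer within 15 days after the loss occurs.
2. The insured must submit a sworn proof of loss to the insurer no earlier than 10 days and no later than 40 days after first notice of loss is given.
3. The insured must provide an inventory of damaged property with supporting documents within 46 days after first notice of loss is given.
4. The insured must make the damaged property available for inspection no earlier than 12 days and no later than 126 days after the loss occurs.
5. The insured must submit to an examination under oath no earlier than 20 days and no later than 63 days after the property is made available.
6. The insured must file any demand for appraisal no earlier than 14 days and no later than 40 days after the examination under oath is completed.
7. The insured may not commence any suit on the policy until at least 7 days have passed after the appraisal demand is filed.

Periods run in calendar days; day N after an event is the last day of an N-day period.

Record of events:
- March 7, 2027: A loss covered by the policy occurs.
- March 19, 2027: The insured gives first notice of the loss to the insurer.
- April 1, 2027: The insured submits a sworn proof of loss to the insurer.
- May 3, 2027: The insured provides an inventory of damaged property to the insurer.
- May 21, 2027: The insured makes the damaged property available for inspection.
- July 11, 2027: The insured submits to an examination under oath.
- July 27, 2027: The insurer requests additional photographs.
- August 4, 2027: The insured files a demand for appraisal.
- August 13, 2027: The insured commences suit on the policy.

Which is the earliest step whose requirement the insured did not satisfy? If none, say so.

None — every step was satisfied

Step 1 — counting 15 days from March 7, 2027 (when the loss occurs) gives a deadline of March 22, 2027; done March 19, 2027 — timely.
Step 2 — 10 and 40 days from March 19, 2027 (when first notice of loss is given) are March 29, 2027 and April 28, 2027 respectively; done April 1, 2027, which is between those dates.
Step 3 — counting 46 days from March 19, 2027 (when first notice of loss is given) gives a deadline of May 4, 2027; May 3, 2027 is within that limit.
Step 4 — 12 and 126 days from March 7, 2027 (when the loss occurs) are March 19, 2027 and July 11, 2027 respectively; done May 21, 2027 — within the window.
Step 5 — 20 and 63 days from May 21, 2027 (when the property is made available) are June 10, 2027 and July 23, 2027 respectively; done July 11, 2027, which is between those dates.
Step 6 — 14 and 40 days from July 11, 2027 (when the examination under oath is completed) are July 25, 2027 and August 20, 2027 respectively; done August 4, 2027 — within the window.
Step 7 — must wait 7 days from August 4, 2027 (when the appraisal demand is filed), so not before August 11, 2027; done August 13, 2027 — permitted.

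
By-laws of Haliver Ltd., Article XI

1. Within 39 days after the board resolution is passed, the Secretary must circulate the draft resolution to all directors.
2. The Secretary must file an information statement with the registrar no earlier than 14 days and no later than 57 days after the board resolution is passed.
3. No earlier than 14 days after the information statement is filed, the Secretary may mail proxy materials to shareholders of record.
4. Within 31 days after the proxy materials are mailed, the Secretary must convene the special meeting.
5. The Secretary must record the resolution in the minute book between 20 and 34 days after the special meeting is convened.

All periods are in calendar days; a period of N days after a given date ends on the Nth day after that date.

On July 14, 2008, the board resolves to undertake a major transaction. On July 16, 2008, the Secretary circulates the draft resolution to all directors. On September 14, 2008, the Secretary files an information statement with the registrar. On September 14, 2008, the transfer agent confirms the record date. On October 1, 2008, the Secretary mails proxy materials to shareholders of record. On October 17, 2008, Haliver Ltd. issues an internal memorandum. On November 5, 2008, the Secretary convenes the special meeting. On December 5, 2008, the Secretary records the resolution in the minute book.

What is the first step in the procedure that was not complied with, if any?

Step 2

Step 1: 39 days after July 14, 2008 (when the board resolution is passed) is August 22, 2008; July 16, 2008 is within that limit.
Step 2: the window is 14–57 days after July 14, 2008 (when the board resolution is passed), so July 28, 2008 through September 9, 2008; done September 14, 2008 — 5 days after the window closed.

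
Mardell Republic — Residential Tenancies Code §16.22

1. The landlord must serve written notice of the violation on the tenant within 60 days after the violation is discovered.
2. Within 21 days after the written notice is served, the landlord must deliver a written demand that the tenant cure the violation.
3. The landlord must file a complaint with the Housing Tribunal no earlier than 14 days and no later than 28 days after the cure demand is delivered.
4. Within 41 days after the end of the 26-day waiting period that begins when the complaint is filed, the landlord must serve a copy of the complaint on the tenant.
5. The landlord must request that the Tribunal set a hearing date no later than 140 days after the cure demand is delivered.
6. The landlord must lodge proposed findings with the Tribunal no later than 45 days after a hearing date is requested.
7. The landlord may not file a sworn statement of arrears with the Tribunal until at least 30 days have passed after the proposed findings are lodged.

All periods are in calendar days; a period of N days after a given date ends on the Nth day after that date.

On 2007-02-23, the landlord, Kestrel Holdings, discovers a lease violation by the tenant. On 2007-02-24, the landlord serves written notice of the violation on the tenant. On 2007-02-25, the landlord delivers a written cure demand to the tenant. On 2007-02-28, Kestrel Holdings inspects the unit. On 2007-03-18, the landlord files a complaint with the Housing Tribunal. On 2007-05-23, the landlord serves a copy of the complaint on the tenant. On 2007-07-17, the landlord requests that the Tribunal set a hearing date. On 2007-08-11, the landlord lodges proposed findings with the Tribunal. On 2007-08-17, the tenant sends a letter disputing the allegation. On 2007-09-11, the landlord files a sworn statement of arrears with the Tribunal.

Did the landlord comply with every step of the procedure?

(1) due by 2007-02-23 + 60 days = 2007-04-24; completed 2007-02-24, before the deadline.
(2) due by 2007-02-24 + 21 days = 2007-03-17; completed 2007-02-25, before the deadline.
(3) the permitted window runs from 2007-02-25 + 14 = 2007-03-11 to 2007-02-25 + 28 = 2007-03-25; done 2007-03-18 — within the window.
(4) due by 2007-04-13 + 41 days = 2007-05-24; completed 2007-05-23, before the deadline.
(5) due by 2007-02-25 + 140 days = 2007-07-15; done 2007-07-17 — 2 days late.

No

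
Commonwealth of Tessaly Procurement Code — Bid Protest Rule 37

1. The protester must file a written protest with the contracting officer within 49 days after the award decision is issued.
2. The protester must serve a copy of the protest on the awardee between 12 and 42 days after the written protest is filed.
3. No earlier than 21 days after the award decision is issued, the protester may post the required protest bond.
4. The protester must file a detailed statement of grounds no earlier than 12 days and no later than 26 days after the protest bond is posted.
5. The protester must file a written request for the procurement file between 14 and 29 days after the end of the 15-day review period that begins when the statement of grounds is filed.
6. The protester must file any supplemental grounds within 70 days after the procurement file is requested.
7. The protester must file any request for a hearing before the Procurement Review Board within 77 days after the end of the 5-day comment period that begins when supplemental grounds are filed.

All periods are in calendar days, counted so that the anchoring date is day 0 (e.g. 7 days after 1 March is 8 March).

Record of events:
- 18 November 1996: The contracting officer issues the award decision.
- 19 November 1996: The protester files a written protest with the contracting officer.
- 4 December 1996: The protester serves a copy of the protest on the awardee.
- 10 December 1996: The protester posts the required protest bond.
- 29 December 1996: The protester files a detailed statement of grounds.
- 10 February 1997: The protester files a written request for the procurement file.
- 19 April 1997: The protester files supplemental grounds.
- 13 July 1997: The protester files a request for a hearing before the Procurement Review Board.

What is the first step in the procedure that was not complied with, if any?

Step 7

Step 1: 49 days after 18 November 1996 (when the award decision is issued) is 6 January 1997; completed 19 November 1996, before the deadline.
Step 2: the window is 12–42 days after 19 November 1996 (when the written protest is filed), so 1 December 1996 through 31 December 1996; done 4 December 1996, which is between those dates.
Step 3: the earliest permitted date is 21 days after 18 November 1996 (when the award decision is issued), i.e. 9 December 1996; 10 December 1996 is on or after that date.
Step 4: the window is 12–26 days after 10 December 1996 (when the protest bond is posted), so 22 December 1996 through 5 January 1997; 29 December 1996 falls inside that range.
Step 5: the window is 14–29 days after 13 January 1997 (end of the 15-day review period, which began when the statement of grounds is filed on 29 December 1996), so 27 January 1997 through 11 February 1997; 10 February 1997 falls inside that range.
Step 6: 70 days after 10 February 1997 (when the procurement file is requested) is 21 April 1997; 19 April 1997 is within that limit.
Step 7: 77 days after 24 April 1997 (end of the 5-day comment period, which began when supplemental grounds are filed on 19 April 1997) is 10 July 1997; 13 July 1997 misses that deadline by 3 days.
Later steps need not be reached.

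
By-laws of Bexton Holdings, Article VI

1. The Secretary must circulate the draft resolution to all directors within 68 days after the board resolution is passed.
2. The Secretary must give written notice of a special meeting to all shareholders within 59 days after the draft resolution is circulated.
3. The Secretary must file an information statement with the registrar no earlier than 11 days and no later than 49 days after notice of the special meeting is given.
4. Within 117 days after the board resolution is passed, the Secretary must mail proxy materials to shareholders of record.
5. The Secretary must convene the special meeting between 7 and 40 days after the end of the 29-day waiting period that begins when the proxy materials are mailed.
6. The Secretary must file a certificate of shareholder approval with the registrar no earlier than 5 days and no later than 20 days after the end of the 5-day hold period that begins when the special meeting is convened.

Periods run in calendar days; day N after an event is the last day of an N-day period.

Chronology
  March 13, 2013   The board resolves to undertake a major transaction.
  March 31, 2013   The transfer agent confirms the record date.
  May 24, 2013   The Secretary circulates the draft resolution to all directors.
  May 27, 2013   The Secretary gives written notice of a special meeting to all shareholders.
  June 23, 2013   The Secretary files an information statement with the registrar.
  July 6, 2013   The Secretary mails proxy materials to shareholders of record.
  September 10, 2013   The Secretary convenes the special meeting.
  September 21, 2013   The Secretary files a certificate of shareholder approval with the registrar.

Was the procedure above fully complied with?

Step 1 — counting 68 days from March 13, 2013 (when the board resolution is passed) gives a deadline of May 20, 2013; not done until May 24, 2013, 4 days after the deadline.

No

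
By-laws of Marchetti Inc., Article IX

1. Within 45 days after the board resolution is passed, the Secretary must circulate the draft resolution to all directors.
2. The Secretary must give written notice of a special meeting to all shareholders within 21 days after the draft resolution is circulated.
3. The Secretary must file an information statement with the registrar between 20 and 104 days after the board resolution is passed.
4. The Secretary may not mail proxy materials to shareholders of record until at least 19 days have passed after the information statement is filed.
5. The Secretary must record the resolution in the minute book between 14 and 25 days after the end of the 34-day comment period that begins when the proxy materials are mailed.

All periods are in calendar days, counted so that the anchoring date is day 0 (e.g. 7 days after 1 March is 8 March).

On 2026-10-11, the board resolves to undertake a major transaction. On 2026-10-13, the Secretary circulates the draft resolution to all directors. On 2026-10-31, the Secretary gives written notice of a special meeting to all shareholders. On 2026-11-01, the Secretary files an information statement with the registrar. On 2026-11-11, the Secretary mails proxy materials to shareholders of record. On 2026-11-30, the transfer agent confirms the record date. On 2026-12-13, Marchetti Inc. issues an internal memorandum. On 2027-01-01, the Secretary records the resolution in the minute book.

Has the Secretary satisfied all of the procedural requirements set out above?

No

Step 1: 45 days after 2026-10-11 (when the board resolution is passed) is 2026-11-25; 2026-10-13 is within that limit.
Step 2: 21 days after 2026-10-13 (when the draft resolution is circulated) is 2026-11-03; done 2026-10-31 — timely.
Step 3: the window is 20–104 days after 2026-10-11 (when the board resolution is passed), so 2026-10-31 through 2027-01-23; 2026-11-01 falls inside that range.
Step 4: the earliest permitted date is 19 days after 2026-11-01 (when the information statement is filed), i.e. 2026-11-20; acted on 2026-11-11, 9 days prematurely.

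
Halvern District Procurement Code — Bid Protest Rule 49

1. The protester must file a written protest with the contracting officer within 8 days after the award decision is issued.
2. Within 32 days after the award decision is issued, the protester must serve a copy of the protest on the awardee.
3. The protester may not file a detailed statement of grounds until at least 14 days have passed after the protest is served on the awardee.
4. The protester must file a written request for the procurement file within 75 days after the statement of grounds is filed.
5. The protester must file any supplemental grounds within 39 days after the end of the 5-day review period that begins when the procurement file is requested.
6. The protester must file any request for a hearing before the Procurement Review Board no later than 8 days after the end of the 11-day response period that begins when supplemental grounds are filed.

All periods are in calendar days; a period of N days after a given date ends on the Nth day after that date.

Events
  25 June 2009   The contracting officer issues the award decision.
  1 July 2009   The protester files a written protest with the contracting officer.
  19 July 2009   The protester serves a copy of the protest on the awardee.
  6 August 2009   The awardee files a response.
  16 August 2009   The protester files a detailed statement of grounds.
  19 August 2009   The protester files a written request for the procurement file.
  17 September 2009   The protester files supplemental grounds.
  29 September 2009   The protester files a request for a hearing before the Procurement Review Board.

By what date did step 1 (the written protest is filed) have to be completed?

3 July 2009

Step 1 runs from 25 June 2009, when the award decision is issued. 8 days after 25 June 2009 is 3 July 2009.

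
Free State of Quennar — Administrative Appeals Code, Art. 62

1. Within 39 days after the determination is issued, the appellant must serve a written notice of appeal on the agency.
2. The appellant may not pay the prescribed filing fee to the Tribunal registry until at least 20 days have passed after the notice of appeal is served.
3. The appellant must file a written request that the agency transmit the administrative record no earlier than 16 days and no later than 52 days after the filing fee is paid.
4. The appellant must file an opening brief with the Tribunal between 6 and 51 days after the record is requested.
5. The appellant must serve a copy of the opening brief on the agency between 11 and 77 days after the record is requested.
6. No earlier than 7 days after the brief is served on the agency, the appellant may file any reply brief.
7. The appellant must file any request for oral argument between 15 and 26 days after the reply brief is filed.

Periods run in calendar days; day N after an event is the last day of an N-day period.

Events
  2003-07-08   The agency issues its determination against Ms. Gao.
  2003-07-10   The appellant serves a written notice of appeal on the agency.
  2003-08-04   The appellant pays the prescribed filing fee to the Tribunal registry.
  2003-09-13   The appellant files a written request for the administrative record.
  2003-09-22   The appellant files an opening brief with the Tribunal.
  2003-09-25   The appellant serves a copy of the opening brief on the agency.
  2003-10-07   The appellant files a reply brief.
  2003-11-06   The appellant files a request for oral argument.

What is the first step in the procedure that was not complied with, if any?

Step 7

(1) due by 2003-07-08 + 39 days = 2003-08-16; completed 2003-07-10, before the deadline.
(2) permitted from 2003-07-10 + 20 days = 2003-07-30 onward; 2003-08-04 is on or after that date.
(3) the permitted window runs from 2003-08-04 + 16 = 2003-08-20 to 2003-08-04 + 52 = 2003-09-25; done 2003-09-13, which is between those dates.
(4) the permitted window runs from 2003-09-13 + 6 = 2003-09-19 to 2003-09-13 + 51 = 2003-11-03; done 2003-09-22 — within the window.
(5) the permitted window runs from 2003-09-13 + 11 = 2003-09-24 to 2003-09-13 + 77 = 2003-11-29; 2003-09-25 falls inside that range.
(6) permitted from 2003-09-25 + 7 days = 2003-10-02 onward; done 2003-10-07, after the minimum wait.
(7) the permitted window runs from 2003-10-07 + 15 = 2003-10-22 to 2003-10-07 + 26 = 2003-11-02; 2003-11-06 is 4 days past the end of the window.
The procedure was therefore not followed at step 7.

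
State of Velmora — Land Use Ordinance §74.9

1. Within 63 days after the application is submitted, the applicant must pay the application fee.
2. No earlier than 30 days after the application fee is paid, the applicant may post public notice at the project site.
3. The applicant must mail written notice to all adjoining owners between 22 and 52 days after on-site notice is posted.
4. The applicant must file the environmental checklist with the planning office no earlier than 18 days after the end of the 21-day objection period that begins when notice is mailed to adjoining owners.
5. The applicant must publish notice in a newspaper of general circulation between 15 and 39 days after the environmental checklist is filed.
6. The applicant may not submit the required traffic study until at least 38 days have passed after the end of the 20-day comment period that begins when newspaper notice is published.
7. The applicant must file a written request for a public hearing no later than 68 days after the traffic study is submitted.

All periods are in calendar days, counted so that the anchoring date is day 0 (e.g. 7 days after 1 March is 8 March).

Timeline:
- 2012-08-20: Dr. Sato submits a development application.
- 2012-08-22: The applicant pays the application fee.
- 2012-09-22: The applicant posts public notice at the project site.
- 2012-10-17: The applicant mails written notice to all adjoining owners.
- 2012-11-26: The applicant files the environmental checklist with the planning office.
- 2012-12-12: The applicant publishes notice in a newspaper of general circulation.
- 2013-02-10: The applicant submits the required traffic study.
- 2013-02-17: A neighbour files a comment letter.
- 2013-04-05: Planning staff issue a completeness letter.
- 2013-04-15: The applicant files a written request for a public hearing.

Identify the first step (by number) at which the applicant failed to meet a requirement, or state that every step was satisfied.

None — every step was satisfied

Step 1 — counting 63 days from 2012-08-20 (when the application is submitted) gives a deadline of 2012-10-22; 2012-08-22 is within that limit.
Step 2 — must wait 30 days from 2012-08-22 (when the application fee is paid), so not before 2012-09-21; done 2012-09-22, after the minimum wait.
Step 3 — 22 and 52 days from 2012-09-22 (when on-site notice is posted) are 2012-10-14 and 2012-11-13 respectively; done 2012-10-17, which is between those dates.
Step 4 — must wait 18 days from 2012-11-07 (end of the 21-day objection period, which began when notice is mailed to adjoining owners on 2012-10-17), so not before 2012-11-25; done 2012-11-26, after the minimum wait.
Step 5 — 15 and 39 days from 2012-11-26 (when the environmental checklist is filed) are 2012-12-11 and 2013-01-04 respectively; 2012-12-12 falls inside that range.
Step 6 — must wait 38 days from 2013-01-01 (end of the 20-day comment period, which began when newspaper notice is published on 2012-12-12), so not before 2013-02-08; done 2013-02-10, after the minimum wait.
Step 7 — counting 68 days from 2013-02-10 (when the traffic study is submitted) gives a deadline of 2013-04-19; 2013-04-15 is within that limit.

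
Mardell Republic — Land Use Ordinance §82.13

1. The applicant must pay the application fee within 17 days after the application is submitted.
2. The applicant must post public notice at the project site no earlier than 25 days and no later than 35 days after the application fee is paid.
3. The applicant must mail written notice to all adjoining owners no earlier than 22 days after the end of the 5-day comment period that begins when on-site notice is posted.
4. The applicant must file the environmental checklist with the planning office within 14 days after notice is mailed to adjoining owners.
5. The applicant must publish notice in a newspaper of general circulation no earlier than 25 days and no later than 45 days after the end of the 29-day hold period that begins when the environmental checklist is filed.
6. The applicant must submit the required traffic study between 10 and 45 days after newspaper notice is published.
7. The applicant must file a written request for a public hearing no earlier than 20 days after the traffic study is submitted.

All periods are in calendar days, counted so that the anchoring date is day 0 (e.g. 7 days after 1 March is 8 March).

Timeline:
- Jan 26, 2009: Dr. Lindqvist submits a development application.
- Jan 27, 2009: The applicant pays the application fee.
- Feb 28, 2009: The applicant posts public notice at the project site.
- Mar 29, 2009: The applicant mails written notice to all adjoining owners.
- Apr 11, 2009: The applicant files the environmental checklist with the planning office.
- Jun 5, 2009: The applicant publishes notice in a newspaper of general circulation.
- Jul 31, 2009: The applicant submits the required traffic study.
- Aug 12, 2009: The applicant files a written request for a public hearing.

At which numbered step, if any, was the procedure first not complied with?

Step 6

Step 1 — counting 17 days from Jan 26, 2009 (when the application is submitted) gives a deadline of Feb 12, 2009; Jan 27, 2009 is within that limit.
Step 2 — 25 and 35 days from Jan 27, 2009 (when the application fee is paid) are Feb 21, 2009 and Mar 3, 2009 respectively; done Feb 28, 2009, which is between those dates.
Step 3 — must wait 22 days from Mar 5, 2009 (end of the 5-day comment period, which began when on-site notice is posted on Feb 28, 2009), so not before Mar 27, 2009; Mar 29, 2009 is on or after that date.
Step 4 — counting 14 days from Mar 29, 2009 (when notice is mailed to adjoining owners) gives a deadline of Apr 12, 2009; done Apr 11, 2009 — timely.
Step 5 — 25 and 45 days from May 10, 2009 (end of the 29-day hold period, which began when the environmental checklist is filed on Apr 11, 2009) are Jun 4, 2009 and Jun 24, 2009 respectively; Jun 5, 2009 falls inside that range.
Step 6 — 10 and 45 days from Jun 5, 2009 (when newspaper notice is published) are Jun 15, 2009 and Jul 20, 2009 respectively; done Jul 31, 2009 — 11 days after the window closed.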